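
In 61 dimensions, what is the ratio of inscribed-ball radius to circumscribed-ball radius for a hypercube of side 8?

r_in = 8/2 (half the side); r_out = 8√61/2 (half the diagonal). Ratio = 1/√61 ≈ 0.128037.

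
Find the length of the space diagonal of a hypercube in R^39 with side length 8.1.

d = √(8.1² + 8.1² + ... + 8.1²) [39 terms] = √(39·8.1²) = 8.1√39 ≈ 50.5845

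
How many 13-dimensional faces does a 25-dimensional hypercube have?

f_13(25-cube) = (25 choose 13) · 2^12 = 21300428800.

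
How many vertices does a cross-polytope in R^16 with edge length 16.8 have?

Number of 0-faces = 2^(0+1) · C(16,0+1) = 2 · 16 = 32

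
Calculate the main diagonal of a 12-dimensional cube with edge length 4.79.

d = √(4.79² + 4.79² + ... + 4.79²) [12 terms] = √(12·4.79²) = 4.79√12 ≈ 16.593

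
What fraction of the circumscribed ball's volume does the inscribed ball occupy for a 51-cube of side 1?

The radii are 1/2 and 1√51/2, so the volume ratio is (1/√51)^51 = 51^{-51/2} ≈ 2.86392e-44.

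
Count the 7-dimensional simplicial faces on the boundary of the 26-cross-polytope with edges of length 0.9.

Each 7-face is the convex hull of 8 vertices, one chosen as ±e_i from each of 8 distinct axes: 2^8·C(26,8) = 399942400.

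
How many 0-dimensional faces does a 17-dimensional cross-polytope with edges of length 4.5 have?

An n-cross-polytope has 2^(k+1)·C(n,k+1) k-faces. Here 2^1·C(17,1) = 2·17 = 34.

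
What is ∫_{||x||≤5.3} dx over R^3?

Volume = π^{3/2}·(5.3)^3/Γ(5/2) ≈ 623.615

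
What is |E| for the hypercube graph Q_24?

An n-cube has n·2^(n-1) edges. With n = 24: 24·8388608 = 201326592.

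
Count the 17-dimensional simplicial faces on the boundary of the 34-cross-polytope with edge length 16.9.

f_17(34-orthoplex) = 2^18 · (34 choose 18) = 577755265105920.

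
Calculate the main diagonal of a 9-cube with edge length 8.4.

d = √(8.4² + 8.4² + ... + 8.4²) [9 terms] = √(9·8.4²) = 8.4√9 = 25.2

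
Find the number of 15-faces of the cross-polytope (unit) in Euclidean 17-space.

An n-cross-polytope has 2^(k+1)·C(n,k+1) k-faces. Here 2^16·C(17,16) = 65536·17 = 1114112.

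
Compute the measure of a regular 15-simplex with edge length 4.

Volume = 4^15 · √(16/2^15) / 15! ≈ 1.81441e-05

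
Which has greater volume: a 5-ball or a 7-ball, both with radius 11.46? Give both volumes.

V_5(11.46) ≈ 1.04045e+06. V_7(11.46) ≈ 1.22651e+08. The 7-ball is larger.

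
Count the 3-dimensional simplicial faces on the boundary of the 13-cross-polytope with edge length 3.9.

Number of 3-faces = 2^(3+1) · C(13,3+1) = 16 · 715 = 11440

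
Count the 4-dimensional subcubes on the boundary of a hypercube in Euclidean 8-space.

f_4(8-cube) = (8 choose 4) · 2^4 = 1120.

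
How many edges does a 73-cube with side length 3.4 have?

Each of the 2^73 = 9444732965739290427392 vertices has degree 73; total edges = 73·2^73/2 = 344732753249484100599808.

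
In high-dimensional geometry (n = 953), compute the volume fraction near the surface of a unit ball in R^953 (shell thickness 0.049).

1 - (1-0.049)^953 ≈ 1 - 1.607e-21 ≈ 100.000000%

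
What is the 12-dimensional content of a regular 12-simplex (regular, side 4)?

Volume = 4^12 · √(13/2^12) / 12! ≈ 0.00197322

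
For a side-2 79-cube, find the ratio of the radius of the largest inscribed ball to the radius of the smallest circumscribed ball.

r_in = 2/2 (half the side); r_out = 2√79/2 (half the diagonal). Ratio = 1/√79 ≈ 0.112509.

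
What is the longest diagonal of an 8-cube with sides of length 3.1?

Diagonal = √8 · 3.1 ≈ 8.76812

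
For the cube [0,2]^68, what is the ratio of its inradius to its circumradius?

For an n-cube of any side s, the inradius is s/2 and the circumradius is s√n/2, so the ratio is 1/√68 ≈ 0.121268.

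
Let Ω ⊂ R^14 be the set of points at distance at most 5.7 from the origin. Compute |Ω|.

The n-ball volume is π^(n/2)·r^n/Γ(n/2+1). With n=14, r=5.7: V ≈ 2.29016e+10.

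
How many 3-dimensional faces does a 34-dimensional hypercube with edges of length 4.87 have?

f_3(34-cube) = (34 choose 3) · 2^31 = 12850542149632.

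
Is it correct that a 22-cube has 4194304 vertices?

True. The 22-cube has 2^22 = 4194304 vertices.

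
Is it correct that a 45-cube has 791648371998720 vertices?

False. The 45-cube has 2^45 = 35184372088832 vertices.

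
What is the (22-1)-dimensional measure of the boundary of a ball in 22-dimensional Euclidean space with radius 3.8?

The surface area of an n-ball is 2π^(n/2) r^(n-1) / Γ(n/2). For n=22, r=3.8: 2.42868e+11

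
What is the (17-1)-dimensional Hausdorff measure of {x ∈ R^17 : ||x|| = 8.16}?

S = n·V_n(r)/r = 17·V_17(8.16)/8.16 (volume-to-surface relation), giving 9.26088e+14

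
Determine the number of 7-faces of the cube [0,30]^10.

Choose 7 of 10 axes to span the face (C(10,7) = 120 ways), then fix each of the remaining 3 coordinates at one of its two extreme values (2^3 = 8 ways): 120·8 = 960.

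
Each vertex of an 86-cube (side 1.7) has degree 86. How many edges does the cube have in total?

An n-cube has n·2^(n-1) edges. With n = 86: 86·38685626227668133590597632 = 3326963855579459488791396352.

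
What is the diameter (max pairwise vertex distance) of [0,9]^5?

The space diagonal of an n-cube of side s is s√n. Here 9·√5 ≈ 20.1246.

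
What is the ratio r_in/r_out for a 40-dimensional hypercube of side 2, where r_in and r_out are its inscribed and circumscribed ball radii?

Ratio = (s/2)/(s√40/2) = 40^(-1/2) ≈ 0.158114.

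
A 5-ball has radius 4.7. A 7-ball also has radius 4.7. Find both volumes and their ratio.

V_5(4.7) ≈ 12072.2. V_7(4.7) ≈ 239368. Ratio V_5/V_7 ≈ 0.05043.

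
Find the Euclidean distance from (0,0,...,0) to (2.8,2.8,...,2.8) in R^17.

The space diagonal of an n-cube of side s is s√n. Here 2.8·√17 ≈ 11.5447.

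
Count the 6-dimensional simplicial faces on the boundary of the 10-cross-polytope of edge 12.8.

f_6(10-orthoplex) = 2^7 · (10 choose 7) = 15360.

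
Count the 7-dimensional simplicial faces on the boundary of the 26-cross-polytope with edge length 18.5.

An n-cross-polytope has 2^(k+1)·C(n,k+1) k-faces. Here 2^8·C(26,8) = 256·1562275 = 399942400.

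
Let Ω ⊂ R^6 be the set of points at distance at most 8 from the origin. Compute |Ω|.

V = 131072·π^3/3 ≈ 1.35468e+06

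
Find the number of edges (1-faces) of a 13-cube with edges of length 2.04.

Number of 1-faces = C(13,1) · 2^(13-1) = 13 · 4096 = 53248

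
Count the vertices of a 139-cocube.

Number of vertices = 2n = 278.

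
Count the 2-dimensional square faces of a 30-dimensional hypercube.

An n-cube has C(n,k)·2^(n-k) k-faces. Here C(30,2)·2^28 = 435·268435456 = 116769423360.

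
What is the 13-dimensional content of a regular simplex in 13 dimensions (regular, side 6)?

V = (6^13 / 13!) · √((13+1) / 2^13) ≈ 0.0867072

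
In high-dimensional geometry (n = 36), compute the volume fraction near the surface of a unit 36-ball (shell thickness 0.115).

1 - (1-0.115)^36 ≈ 0.987699 ≈ 98.77%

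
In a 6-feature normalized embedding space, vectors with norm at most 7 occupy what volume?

V_6(7) = π^(6/2) · (7)^6 / Γ(6/2 + 1) = 117649·π^3/6 ≈ 607976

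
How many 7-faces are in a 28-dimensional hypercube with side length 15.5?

f_7(28-cube) = (28 choose 7) · 2^21 = 2483111854080.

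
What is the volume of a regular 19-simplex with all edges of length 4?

V_19 = √(20) · 4^19 / (19! · 2^(19/2)) ≈ 1.39565e-08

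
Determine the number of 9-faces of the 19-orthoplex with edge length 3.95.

Number of 9-faces = 2^(9+1) · C(19,9+1) = 1024 · 92378 = 94595072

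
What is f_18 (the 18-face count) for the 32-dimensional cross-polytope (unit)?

Number of 18-faces = 2^(18+1) · C(32,18+1) = 524288 · 347373600 = 182123809996800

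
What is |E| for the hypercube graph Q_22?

Each of the 2^22 = 4194304 vertices has degree 22; total edges = 22·2^22/2 = 46137344.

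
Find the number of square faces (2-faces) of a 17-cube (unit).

An n-cube has C(n,k)·2^(n-k) k-faces. Here C(17,2)·2^15 = 136·32768 = 4456448.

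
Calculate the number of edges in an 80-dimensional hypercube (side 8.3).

Number of 1-faces = C(80,1)·2^(80-1) = 80·604462909807314587353088 = 48357032784585166988247040.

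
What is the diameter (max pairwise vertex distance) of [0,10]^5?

Diagonal = √5 · 10 ≈ 22.3607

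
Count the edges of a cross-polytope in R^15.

Number of 1-faces = 2^(1+1) · C(15,1+1) = 4 · 105 = 420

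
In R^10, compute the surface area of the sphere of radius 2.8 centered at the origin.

S_10(2.8) = 2·π^(10/2)·(2.8)^9 / Γ(10/2) ≈ 269768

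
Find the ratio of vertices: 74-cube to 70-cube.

The 74-cube has 2^74 = 18889465931478580854784 vertices. The 70-cube has 2^70 = 1180591620717411303424 vertices. Ratio: 18889465931478580854784/1180591620717411303424 = 16.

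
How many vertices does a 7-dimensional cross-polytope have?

Number of vertices = 2n = 14.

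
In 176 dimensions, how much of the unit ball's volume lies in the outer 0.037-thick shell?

Shell fraction = 1 - (1-0.037)^176 ≈ 0.998687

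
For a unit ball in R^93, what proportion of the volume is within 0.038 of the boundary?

1 - (1-0.038)^93 ≈ 0.972755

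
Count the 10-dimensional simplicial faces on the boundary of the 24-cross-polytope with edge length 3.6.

f_10(24-orthoplex) = 2^11 · (24 choose 11) = 5112102912.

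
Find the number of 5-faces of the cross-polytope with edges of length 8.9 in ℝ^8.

f_5(8-orthoplex) = 2^6 · (8 choose 6) = 1792.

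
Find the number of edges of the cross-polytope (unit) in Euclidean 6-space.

Each 1-face is the convex hull of 2 vertices, one chosen as ±e_i from each of 2 distinct axes: 2^2·C(6,2) = 60.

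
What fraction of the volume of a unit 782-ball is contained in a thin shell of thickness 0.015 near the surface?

Shell fraction = 1 - (1-0.015)^782 ≈ 0.999993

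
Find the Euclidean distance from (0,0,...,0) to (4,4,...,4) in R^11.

||(4,4,...,4)|| = √(11)·4 ≈ 13.2665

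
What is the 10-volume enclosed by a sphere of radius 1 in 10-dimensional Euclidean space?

V_10(1) = π^(10/2) · (1)^10 / Γ(10/2 + 1) = π^5/120 ≈ 2.55016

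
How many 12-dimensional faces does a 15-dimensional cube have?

An n-cube has C(n,k)·2^(n-k) k-faces. Here C(15,12)·2^3 = 455·8 = 3640.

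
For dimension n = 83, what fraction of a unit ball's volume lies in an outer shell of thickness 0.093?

1 - (1-0.093)^83 ≈ 0.999697 ≈ 99.9697%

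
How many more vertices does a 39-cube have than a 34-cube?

The 39-cube has 2^39 = 549755813888 vertices. The 34-cube has 2^34 = 17179869184 vertices. Difference: 549755813888 - 17179869184 = 532575944704.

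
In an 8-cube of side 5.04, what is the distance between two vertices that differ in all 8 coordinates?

Diagonal = √8 · 5.04 ≈ 14.2553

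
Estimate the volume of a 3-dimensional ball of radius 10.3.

V_3(10.3) = π^(3/2) · (10.3)^3 / Γ(3/2 + 1) ≈ 4577.2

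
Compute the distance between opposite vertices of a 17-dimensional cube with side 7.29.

The space diagonal of an n-cube of side s is s√n. Here 7.29·√17 ≈ 30.0574.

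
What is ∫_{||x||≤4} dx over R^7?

Volume = π^{7/2}·(4)^7/Γ(9/2) = 262144·π^3/105 ≈ 77410.6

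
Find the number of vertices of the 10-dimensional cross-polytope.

An n-cross-polytope has 2n vertices; here n = 10, giving 20.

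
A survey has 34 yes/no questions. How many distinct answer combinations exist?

Each vertex is a binary string of length 34, so there are 2^34 = 17179869184.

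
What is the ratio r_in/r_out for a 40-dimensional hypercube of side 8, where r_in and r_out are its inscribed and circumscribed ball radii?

Ratio = (s/2)/(s√40/2) = 40^(-1/2) ≈ 0.158114.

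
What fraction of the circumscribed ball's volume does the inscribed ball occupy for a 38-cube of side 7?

V_in/V_out = n^(-n/2) = 38^(-38/2) ≈ 9.64077e-31.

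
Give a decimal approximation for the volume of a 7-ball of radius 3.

V_7(3) = π^(7/2) · (3)^7 / Γ(7/2 + 1) = 11664·π^3/35 ≈ 10333.1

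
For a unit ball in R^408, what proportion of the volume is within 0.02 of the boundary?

Shell fraction = 1 - (1-0.02)^408 ≈ 0.999737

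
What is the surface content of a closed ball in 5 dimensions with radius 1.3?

S_5(1.3) = 2·π^(5/2)·(1.3)^4 / Γ(5/2) ≈ 75.1695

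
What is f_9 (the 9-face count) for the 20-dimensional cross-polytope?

Each 9-face is the convex hull of 10 vertices, one chosen as ±e_i from each of 10 distinct axes: 2^10·C(20,10) = 189190144.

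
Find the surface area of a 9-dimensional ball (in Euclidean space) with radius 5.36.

S = n·V_n(r)/r = 9·V_9(5.36)/5.36 (volume-to-surface relation), giving 2.02245e+07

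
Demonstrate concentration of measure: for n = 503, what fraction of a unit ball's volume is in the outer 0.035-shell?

1 - (1-0.035)^503 ≈ 0.9999999835 ≈ 99.999998%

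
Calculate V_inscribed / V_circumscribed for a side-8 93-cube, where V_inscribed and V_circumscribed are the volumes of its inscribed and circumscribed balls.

The radii are 8/2 and 8√93/2, so the volume ratio is (1/√93)^93 = 93^{-93/2} ≈ 2.92108e-92.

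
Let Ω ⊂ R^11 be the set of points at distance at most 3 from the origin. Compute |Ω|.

V = 419904·π^5/385 ≈ 333763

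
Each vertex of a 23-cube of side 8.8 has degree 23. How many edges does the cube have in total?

Number of 1-faces = C(23,1)·2^(23-1) = 23·4194304 = 96468992.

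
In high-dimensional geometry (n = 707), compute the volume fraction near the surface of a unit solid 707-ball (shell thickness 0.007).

1 - (1-0.007)^707 ≈ 0.993032 ≈ 99.30%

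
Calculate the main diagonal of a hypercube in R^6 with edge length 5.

The space diagonal of an n-cube of side s is s√n. Here 5·√6 ≈ 12.2474.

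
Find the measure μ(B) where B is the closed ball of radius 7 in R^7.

The n-ball volume is π^(n/2)·r^n/Γ(n/2+1). With n=7, r=7: V = 1882384·π^3/15 ≈ 3.89105e+06.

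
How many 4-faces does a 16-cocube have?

Each 4-face is the convex hull of 5 vertices, one chosen as ±e_i from each of 5 distinct axes: 2^5·C(16,5) = 139776.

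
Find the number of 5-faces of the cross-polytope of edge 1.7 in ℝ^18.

Number of 5-faces = 2^(5+1) · C(18,5+1) = 64 · 18564 = 1188096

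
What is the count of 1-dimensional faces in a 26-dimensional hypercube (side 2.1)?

Number of 1-faces = C(26,1) · 2^(26-1) = 26 · 33554432 = 872415232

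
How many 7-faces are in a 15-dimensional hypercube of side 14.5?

An n-cube has C(n,k)·2^(n-k) k-faces. Here C(15,7)·2^8 = 6435·256 = 1647360.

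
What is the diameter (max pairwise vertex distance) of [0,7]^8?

Diagonal = √8 · 7 ≈ 19.799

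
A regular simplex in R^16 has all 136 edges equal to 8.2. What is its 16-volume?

Volume = 8.2^16 · √(17/2^16) / 16! ≈ 0.321652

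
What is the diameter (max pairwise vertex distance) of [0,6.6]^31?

The space diagonal of an n-cube of side s is s√n. Here 6.6·√31 ≈ 36.7472.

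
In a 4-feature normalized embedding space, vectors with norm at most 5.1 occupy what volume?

V_4(5.1) = π^(4/2) · (5.1)^4 / Γ(4/2 + 1) ≈ 3338.49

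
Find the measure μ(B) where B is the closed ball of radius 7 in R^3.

The n-ball volume is π^(n/2)·r^n/Γ(n/2+1). With n=3, r=7: V = 1372·π/3 ≈ 1436.76.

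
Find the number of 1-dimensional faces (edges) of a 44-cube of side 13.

An n-cube has n·2^(n-1) edges. With n = 44: 44·8796093022208 = 387028092977152.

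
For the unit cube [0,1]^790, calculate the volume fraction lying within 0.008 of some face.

Shell fraction = 1 - (1-0.016)^790 ≈ 0.999997075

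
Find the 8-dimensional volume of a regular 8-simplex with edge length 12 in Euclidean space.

V_8 = √(9) · 12^8 / (8! · 2^(8/2)) ≈ 1999.54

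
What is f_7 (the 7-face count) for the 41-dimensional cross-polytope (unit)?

An n-cross-polytope has 2^(k+1)·C(n,k+1) k-faces. Here 2^8·C(41,8) = 256·95548245 = 24460350720.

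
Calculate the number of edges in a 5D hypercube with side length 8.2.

The 5-cube has n·2^(n-1) = 5·2^4 = 5·16 = 80 edges.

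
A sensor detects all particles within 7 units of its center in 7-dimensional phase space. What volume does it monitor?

V = 1882384·π^3/15 ≈ 3.89105e+06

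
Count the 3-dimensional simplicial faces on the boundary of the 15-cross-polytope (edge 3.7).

Number of 3-faces = 2^(3+1) · C(15,3+1) = 16 · 1365 = 21840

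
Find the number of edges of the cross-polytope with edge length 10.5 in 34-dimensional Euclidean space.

An n-cross-polytope has 2^(k+1)·C(n,k+1) k-faces. Here 2^2·C(34,2) = 4·561 = 2244.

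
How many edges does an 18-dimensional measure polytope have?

The 18-cube has n·2^(n-1) = 18·2^17 = 18·131072 = 2359296 edges.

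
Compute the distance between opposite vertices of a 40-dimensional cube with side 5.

||(5,5,...,5)|| = √(40)·5 ≈ 31.6228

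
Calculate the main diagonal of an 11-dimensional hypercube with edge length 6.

||(6,6,...,6)|| = √(11)·6 ≈ 19.8997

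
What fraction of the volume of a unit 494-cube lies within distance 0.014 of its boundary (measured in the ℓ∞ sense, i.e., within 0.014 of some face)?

1 - (1 - 2·0.014)^494 = 1 - 0.972^494 ≈ 0.9999991925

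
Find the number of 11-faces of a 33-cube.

Number of 11-faces = C(33,11) · 2^(33-11) = 193536720 · 4194304 = 811751838842880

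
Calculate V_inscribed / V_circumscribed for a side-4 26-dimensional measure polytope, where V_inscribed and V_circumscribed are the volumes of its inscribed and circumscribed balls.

The radii are 4/2 and 4√26/2, so the volume ratio is (1/√26)^26 = 26^{-26/2} ≈ 4.03038e-19.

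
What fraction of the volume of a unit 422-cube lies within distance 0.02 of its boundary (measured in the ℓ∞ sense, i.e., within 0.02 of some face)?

Shell fraction = 1 - (1-0.04)^422 ≈ 0.999999967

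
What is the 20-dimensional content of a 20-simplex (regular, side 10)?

For a regular n-simplex with edge a, V = (a^n / n!)·√((n+1)/2^n). With a=10, n=20: V ≈ 0.183944.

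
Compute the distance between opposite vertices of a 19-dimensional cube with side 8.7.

||(8.7,8.7,...,8.7)|| = √(19)·8.7 ≈ 37.9224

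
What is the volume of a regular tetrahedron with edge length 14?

Volume = (√2/12) · 14³ = 323.384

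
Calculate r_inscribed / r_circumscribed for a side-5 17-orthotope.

r_in = 5/2 (half the side); r_out = 5√17/2 (half the diagonal). Ratio = 1/√17 ≈ 0.242536.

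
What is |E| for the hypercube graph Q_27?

Number of 1-faces = C(27,1)·2^(27-1) = 27·67108864 = 1811939328.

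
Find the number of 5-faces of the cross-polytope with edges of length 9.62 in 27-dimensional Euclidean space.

Number of 5-faces = 2^(5+1) · C(27,5+1) = 64 · 296010 = 18944640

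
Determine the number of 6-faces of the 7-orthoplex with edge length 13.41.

f_6(7-orthoplex) = 2^7 · (7 choose 7) = 128.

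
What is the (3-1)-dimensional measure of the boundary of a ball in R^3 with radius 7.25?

|∂B_3(7.25)| = 4πr² = 4π·(7.25)² ≈ 660.52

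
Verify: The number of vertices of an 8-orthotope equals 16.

False. The 8-cube has 2^8 = 256 vertices.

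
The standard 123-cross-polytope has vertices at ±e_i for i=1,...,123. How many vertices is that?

An n-cross-polytope has 2n vertices; here n = 123, giving 246.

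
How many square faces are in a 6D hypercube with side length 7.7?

f_2(6-cube) = (6 choose 2) · 2^4 = 240.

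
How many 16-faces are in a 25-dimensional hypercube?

Choose 16 of 25 axes to span the face (C(25,16) = 2042975 ways), then fix each of the remaining 9 coordinates at one of its two extreme values (2^9 = 512 ways): 2042975·512 = 1046003200.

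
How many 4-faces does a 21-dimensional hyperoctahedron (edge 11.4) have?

f_4(21-orthoplex) = 2^5 · (21 choose 5) = 651168.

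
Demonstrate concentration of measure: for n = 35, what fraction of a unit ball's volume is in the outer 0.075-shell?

1 - (1-0.075)^35 ≈ 0.934693 ≈ 93.47%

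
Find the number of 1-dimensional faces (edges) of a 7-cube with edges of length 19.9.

Number of 1-faces = C(7,1)·2^(7-1) = 7·64 = 448.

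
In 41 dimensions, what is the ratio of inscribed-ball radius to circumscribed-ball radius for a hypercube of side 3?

r_in = 3/2 (half the side); r_out = 3√41/2 (half the diagonal). Ratio = 1/√41 ≈ 0.156174.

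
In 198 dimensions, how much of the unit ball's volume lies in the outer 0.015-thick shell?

V(inner)/V(outer) = ((1-0.015)/1)^198 ≈ 0.05016, so the shell fraction is 0.949838.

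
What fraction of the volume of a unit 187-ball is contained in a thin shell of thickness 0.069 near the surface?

1 - (1-0.069)^187 ≈ 0.9999984383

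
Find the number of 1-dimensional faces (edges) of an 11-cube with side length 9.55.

An n-cube has n·2^(n-1) edges. With n = 11: 11·1024 = 11264.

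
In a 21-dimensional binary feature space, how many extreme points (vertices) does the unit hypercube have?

Each vertex is a binary string of length 21, so there are 2^21 = 2097152.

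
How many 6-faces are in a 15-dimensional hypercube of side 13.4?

Choose 6 of 15 axes to span the face (C(15,6) = 5005 ways), then fix each of the remaining 9 coordinates at one of its two extreme values (2^9 = 512 ways): 5005·512 = 2562560.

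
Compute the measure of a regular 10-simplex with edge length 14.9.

Volume = 14.9^10 · √(11/2^10) / 10! ≈ 15404.4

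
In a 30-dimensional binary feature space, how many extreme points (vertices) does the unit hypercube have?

The 30-cube has 2^30 = 1073741824 vertices.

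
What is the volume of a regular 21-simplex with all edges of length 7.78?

Volume = 7.78^21 · √(22/2^21) / 21! ≈ 0.000325555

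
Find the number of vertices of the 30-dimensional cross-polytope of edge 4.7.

An n-cross-polytope has 2n vertices; here n = 30, giving 60.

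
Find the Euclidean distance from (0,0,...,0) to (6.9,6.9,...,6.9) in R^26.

d = √(6.9² + 6.9² + ... + 6.9²) [26 terms] = √(26·6.9²) = 6.9√26 ≈ 35.1832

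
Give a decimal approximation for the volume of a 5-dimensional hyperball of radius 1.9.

Volume = π^{5/2}·(1.9)^5/Γ(7/2) ≈ 130.337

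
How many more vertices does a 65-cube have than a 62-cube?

The 65-cube has 2^65 = 36893488147419103232 vertices. The 62-cube has 2^62 = 4611686018427387904 vertices. Difference: 36893488147419103232 - 4611686018427387904 = 32281802128991715328.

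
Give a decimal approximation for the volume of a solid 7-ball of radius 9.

The n-ball volume is π^(n/2)·r^n/Γ(n/2+1). With n=7, r=9: V = 25509168·π^3/35 ≈ 2.25984e+07.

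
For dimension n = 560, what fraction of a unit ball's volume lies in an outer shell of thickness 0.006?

1 - (1-0.006)^560 ≈ 0.965615 ≈ 96.56%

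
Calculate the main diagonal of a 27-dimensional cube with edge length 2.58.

d = √(2.58² + 2.58² + ... + 2.58²) [27 terms] = √(27·2.58²) = 2.58√27 ≈ 13.4061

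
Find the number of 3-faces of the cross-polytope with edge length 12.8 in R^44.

An n-cross-polytope has 2^(k+1)·C(n,k+1) k-faces. Here 2^4·C(44,4) = 16·135751 = 2172016.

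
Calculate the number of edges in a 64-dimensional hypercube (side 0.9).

The 64-cube has n·2^(n-1) = 64·2^63 = 64·9223372036854775808 = 590295810358705651712 edges.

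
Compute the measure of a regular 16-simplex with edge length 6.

Volume = 6^16 · √(17/2^16) / 16! ≈ 0.00217163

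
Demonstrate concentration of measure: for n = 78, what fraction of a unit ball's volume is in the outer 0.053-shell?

1 - (1-0.053)^78 ≈ 0.985701 ≈ 98.57%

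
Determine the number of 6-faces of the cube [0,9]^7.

f_6(7-cube) = (7 choose 6) · 2^1 = 14.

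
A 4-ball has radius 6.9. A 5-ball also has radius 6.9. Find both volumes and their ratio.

V_4(6.9) ≈ 11185.8. V_5(6.9) ≈ 82327.3. Ratio V_4/V_5 ≈ 0.1359.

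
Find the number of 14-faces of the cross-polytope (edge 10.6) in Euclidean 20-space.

Each 14-face is the convex hull of 15 vertices, one chosen as ±e_i from each of 15 distinct axes: 2^15·C(20,15) = 508035072.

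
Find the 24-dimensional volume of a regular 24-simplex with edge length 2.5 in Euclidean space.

V_24 = √(25) · 2.5^24 / (24! · 2^(24/2)) ≈ 6.9898e-18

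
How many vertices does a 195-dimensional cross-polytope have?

An n-cross-polytope has 2n vertices; here n = 195, giving 390.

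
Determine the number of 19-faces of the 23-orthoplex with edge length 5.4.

Each 19-face is the convex hull of 20 vertices, one chosen as ±e_i from each of 20 distinct axes: 2^20·C(23,20) = 1857028096.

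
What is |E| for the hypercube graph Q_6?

The 6-cube has n·2^(n-1) = 6·2^5 = 6·32 = 192 edges.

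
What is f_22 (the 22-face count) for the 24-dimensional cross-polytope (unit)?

f_22(24-orthoplex) = 2^23 · (24 choose 23) = 201326592.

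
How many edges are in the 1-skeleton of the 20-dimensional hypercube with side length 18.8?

Number of 1-faces = C(20,1)·2^(20-1) = 20·524288 = 10485760.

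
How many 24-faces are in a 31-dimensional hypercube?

Number of 24-faces = C(31,24) · 2^(31-24) = 2629575 · 128 = 336585600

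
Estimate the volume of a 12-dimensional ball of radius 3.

Volume = π^{12/2}·(3)^12/Γ(7) = 59049·π^6/80 ≈ 709613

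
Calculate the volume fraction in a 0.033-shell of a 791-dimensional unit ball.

Shell fraction = 1 - (1-0.033)^791 ≈ 1 - 2.967e-12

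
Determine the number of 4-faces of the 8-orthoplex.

Number of 4-faces = 2^(4+1) · C(8,4+1) = 32 · 56 = 1792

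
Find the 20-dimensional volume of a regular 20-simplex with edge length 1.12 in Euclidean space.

Volume = 1.12^20 · √(21/2^20) / 20! ≈ 1.77438e-20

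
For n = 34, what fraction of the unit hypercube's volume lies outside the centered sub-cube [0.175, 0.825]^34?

The inner cube has side 1-2·0.175 = 0.65 and volume (0.65)^34 ≈ 4.356e-07, so the shell holds 0.9999995644 of the volume.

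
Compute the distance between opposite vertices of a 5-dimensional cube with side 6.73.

Diagonal = √5 · 6.73 ≈ 15.0487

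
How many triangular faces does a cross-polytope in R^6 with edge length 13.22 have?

An n-cross-polytope has 2^(k+1)·C(n,k+1) k-faces. Here 2^3·C(6,3) = 8·20 = 160.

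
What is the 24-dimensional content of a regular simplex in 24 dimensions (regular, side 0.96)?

V_24 = √(25) · 0.96^24 / (24! · 2^(24/2)) ≈ 7.38608e-28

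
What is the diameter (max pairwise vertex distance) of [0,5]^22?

The space diagonal of an n-cube of side s is s√n. Here 5·√22 ≈ 23.4521.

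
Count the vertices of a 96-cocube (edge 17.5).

Number of vertices = 2n = 192.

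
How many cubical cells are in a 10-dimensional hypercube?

Choose 3 of 10 axes to span the face (C(10,3) = 120 ways), then fix each of the remaining 7 coordinates at one of its two extreme values (2^7 = 128 ways): 120·128 = 15360.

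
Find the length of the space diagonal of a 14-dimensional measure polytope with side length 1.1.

The space diagonal of an n-cube of side s is s√n. Here 1.1·√14 ≈ 4.11582.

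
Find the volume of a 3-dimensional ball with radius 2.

Volume = π^{3/2}·(2)^3/Γ(5/2) = 32·π/3 ≈ 33.5103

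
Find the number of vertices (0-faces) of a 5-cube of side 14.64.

Choose 0 of 5 axes to span the face (C(5,0) = 1 way), then fix each of the remaining 5 coordinates at one of its two extreme values (2^5 = 32 ways): 1·32 = 32.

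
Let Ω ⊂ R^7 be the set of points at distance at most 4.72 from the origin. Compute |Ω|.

Volume = π^{7/2}·(4.72)^7/Γ(9/2) ≈ 246589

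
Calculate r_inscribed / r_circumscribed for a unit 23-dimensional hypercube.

r_in = 1/2 (half the side); r_out = 1√23/2 (half the diagonal). Ratio = 1/√23 ≈ 0.208514.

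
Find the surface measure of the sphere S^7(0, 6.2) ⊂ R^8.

S = n·V_n(r)/r = 8·V_8(6.2)/6.2 (volume-to-surface relation), giving 1.14346e+07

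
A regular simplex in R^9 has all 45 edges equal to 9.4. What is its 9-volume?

For a regular n-simplex with edge a, V = (a^n / n!)·√((n+1)/2^n). With a=9.4, n=9: V ≈ 220.675.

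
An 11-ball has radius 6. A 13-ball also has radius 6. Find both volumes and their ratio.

V_11(6) ≈ 6.83547e+08. V_13(6) ≈ 1.18934e+10. Ratio V_11/V_13 ≈ 0.05747.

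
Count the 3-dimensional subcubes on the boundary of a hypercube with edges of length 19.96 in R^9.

Number of 3-faces = C(9,3) · 2^(9-3) = 84 · 64 = 5376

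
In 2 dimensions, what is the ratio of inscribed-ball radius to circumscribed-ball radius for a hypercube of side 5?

r_in = 5/2 (half the side); r_out = 5√2/2 (half the diagonal). Ratio = 1/√2 ≈ 0.707107.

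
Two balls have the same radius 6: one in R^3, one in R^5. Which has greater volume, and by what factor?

V_3(6) ≈ 904.779, V_5(6) ≈ 40931.2. The 5-ball is larger by a factor of 45.24.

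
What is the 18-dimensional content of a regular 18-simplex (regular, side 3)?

V_18 = √(19) · 3^18 / (18! · 2^(18/2)) ≈ 5.15167e-10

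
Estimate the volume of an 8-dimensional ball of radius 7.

V = 5764801·π^4/24 ≈ 2.33977e+07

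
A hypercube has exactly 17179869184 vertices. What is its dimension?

n = log_2(17179869184) = 34.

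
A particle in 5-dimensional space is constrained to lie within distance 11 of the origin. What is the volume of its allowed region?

The n-ball volume is π^(n/2)·r^n/Γ(n/2+1). With n=5, r=11: V = 1288408·π^2/15 ≈ 847738.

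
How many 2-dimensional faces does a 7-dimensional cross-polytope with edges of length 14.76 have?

f_2(7-orthoplex) = 2^3 · (7 choose 3) = 280.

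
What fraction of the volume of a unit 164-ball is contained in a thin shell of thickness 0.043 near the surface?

Shell fraction = 1 - (1-0.043)^164 ≈ 0.999259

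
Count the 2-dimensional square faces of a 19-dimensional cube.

Choose 2 of 19 axes to span the face (C(19,2) = 171 ways), then fix each of the remaining 17 coordinates at one of its two extreme values (2^17 = 131072 ways): 171·131072 = 22413312.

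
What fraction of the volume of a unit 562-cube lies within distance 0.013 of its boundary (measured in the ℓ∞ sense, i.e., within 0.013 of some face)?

Shell fraction = 1 - (1-0.026)^562 ≈ 0.9999996284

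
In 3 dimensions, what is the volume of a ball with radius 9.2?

V_3(9.2) = π^(3/2) · (9.2)^3 / Γ(3/2 + 1) ≈ 3261.76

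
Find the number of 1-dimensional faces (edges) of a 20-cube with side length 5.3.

The 20-cube has n·2^(n-1) = 20·2^19 = 20·524288 = 10485760 edges.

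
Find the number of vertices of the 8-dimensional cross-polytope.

The vertices are ±e_1, ..., ±e_8, so there are 2·8 = 16.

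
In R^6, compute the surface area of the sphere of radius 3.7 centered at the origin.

The surface area of an n-ball is 2π^(n/2) r^(n-1) / Γ(n/2). For n=6, r=3.7: 21501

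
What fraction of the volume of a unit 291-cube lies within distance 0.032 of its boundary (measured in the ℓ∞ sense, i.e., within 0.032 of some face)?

Shell fraction = 1 - (1-0.064)^291 ≈ 0.9999999956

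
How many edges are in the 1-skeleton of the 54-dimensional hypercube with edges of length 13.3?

Each of the 2^54 = 18014398509481984 vertices has degree 54; total edges = 54·2^54/2 = 486388759756013568.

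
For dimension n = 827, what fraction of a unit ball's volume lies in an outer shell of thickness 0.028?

1 - (1-0.028)^827 ≈ 1 - 6.31e-11 ≈ (100 - 6.31e-09)%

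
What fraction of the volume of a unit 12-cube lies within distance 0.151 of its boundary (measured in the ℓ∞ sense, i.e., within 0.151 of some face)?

The inner cube has side 1-2·0.151 = 0.698 and volume (0.698)^12 ≈ 0.01337, so the shell holds 0.986626 of the volume.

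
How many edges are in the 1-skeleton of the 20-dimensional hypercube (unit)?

The 20-cube has n·2^(n-1) = 20·2^19 = 20·524288 = 10485760 edges.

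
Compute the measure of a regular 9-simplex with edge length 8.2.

For a regular n-simplex with edge a, V = (a^n / n!)·√((n+1)/2^n). With a=8.2, n=9: V ≈ 64.5545.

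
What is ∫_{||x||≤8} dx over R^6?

Volume = π^{6/2}·(8)^6/Γ(4) = 131072·π^3/3 ≈ 1.35468e+06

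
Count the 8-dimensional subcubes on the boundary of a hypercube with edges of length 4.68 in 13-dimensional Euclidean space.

Number of 8-faces = C(13,8) · 2^(13-8) = 1287 · 32 = 41184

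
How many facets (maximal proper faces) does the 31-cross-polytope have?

Number of 30-faces = 2^(30+1) · C(31,30+1) = 2147483648 · 1 = 2147483648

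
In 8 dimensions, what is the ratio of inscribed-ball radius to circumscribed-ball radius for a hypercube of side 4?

r_in / r_out = (4/2) / (4√8/2) = 1/√8 ≈ 0.353553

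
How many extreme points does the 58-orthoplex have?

Number of vertices = 2n = 116.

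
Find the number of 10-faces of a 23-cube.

An n-cube has C(n,k)·2^(n-k) k-faces. Here C(23,10)·2^13 = 1144066·8192 = 9372188672.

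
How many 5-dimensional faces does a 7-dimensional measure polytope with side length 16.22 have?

Number of 5-faces = C(7,5) · 2^(7-5) = 21 · 4 = 84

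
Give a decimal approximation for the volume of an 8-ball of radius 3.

V_8(3) = π^(8/2) · (3)^8 / Γ(8/2 + 1) = 2187·π^4/8 ≈ 26629.2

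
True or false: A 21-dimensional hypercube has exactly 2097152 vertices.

True. The 21-cube has 2^21 = 2097152 vertices.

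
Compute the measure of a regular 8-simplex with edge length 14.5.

For a regular n-simplex with edge a, V = (a^n / n!)·√((n+1)/2^n). With a=14.5, n=8: V ≈ 9087.09.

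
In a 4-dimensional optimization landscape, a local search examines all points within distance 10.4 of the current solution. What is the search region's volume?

V_4(10.4) = π^(4/2) · (10.4)^4 / Γ(4/2 + 1) ≈ 57730.2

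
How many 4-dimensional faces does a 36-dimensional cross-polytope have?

Number of 4-faces = 2^(4+1) · C(36,4+1) = 32 · 376992 = 12063744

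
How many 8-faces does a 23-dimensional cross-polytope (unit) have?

f_8(23-orthoplex) = 2^9 · (23 choose 9) = 418401280.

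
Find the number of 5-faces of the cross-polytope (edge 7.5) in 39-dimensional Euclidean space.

Each 5-face is the convex hull of 6 vertices, one chosen as ±e_i from each of 6 distinct axes: 2^6·C(39,6) = 208807872.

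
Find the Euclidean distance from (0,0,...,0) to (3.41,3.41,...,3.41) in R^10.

||(3.41,3.41,...,3.41)|| = √(10)·3.41 ≈ 10.7834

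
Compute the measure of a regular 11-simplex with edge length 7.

Volume = 7^11 · √(12/2^11) / 11! ≈ 3.79183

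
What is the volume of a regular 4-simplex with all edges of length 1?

V_4 = √(5) · 1^4 / (4! · 2^(4/2)) ≈ 0.0232924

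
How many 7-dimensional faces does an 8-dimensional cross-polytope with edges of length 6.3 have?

f_7(8-orthoplex) = 2^8 · (8 choose 8) = 256.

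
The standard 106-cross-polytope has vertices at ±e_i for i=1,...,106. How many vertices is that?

An n-cross-polytope has 2n vertices; here n = 106, giving 212.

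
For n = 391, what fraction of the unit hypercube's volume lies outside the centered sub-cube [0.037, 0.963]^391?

Shell fraction = 1 - (1-0.074)^391 ≈ 1 - 8.808e-14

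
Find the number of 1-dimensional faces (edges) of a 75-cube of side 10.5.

Each of the 2^75 = 37778931862957161709568 vertices has degree 75; total edges = 75·2^75/2 = 1416709944860893564108800.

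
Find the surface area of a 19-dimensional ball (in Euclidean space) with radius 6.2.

|∂B_19(6.2)| ≈ 1.62327e+14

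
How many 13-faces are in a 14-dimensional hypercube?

f_13(14-cube) = (14 choose 13) · 2^1 = 28.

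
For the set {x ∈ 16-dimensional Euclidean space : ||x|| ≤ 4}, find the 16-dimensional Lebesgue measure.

The n-ball volume is π^(n/2)·r^n/Γ(n/2+1). With n=16, r=4: V = 33554432·π^8/315 ≈ 1.01074e+09.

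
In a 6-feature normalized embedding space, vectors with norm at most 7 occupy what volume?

V = 117649·π^3/6 ≈ 607976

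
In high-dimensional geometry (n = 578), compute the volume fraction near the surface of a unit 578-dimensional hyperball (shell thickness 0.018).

1 - (1-0.018)^578 ≈ 0.999972 ≈ 99.997243%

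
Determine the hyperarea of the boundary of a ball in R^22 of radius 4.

S_22(4) = 2·π^(22/2)·(4)^21 / Γ(22/2) = 34359738368·π^11/14175 ≈ 7.13141e+11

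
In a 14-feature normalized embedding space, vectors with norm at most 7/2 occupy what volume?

Volume = π^{14/2}·(7/2)^14/Γ(8) = 96889010407·π^7/11796480 ≈ 2.48068e+07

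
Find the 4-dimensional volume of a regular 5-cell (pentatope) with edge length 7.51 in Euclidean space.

For a regular n-simplex with edge a, V = (a^n / n!)·√((n+1)/2^n). With a=7.51, n=4: V ≈ 74.0924.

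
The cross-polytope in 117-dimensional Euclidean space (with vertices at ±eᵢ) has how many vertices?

The vertices are ±e_1, ..., ±e_117, so there are 2·117 = 234.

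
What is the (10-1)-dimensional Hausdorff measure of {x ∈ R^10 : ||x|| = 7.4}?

|∂B_10(7.4)| ≈ 1.69689e+09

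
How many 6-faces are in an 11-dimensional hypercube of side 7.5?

f_6(11-cube) = (11 choose 6) · 2^5 = 14784.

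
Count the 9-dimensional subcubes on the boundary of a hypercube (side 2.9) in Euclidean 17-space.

An n-cube has C(n,k)·2^(n-k) k-faces. Here C(17,9)·2^8 = 24310·256 = 6223360.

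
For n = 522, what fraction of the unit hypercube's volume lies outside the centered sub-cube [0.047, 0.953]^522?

The inner cube has side 1-2·0.047 = 0.906 and volume (0.906)^522 ≈ 4.178e-23, so the shell holds 1 - 4.178e-23 of the volume.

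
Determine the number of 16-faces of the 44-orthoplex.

Number of 16-faces = 2^(16+1) · C(44,16+1) = 131072 · 686353797976 = 89961765008310272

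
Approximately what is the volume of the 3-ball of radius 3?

V_3(3) = π^(3/2) · (3)^3 / Γ(3/2 + 1) = 36·π ≈ 113.097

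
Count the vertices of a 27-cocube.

Number of vertices = 2n = 54.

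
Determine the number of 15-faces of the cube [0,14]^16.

An n-cube has C(n,k)·2^(n-k) k-faces. Here C(16,15)·2^1 = 16·2 = 32.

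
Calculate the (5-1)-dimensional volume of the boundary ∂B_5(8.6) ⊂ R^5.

S = n·V_n(r)/r = 5·V_5(8.6)/8.6 (volume-to-surface relation), giving 143967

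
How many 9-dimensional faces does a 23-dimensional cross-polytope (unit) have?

Number of 9-faces = 2^(9+1) · C(23,9+1) = 1024 · 1144066 = 1171523584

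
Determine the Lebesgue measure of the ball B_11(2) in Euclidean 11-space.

V_11(2) = π^(11/2) · (2)^11 / Γ(11/2 + 1) = 131072·π^5/10395 ≈ 3858.64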